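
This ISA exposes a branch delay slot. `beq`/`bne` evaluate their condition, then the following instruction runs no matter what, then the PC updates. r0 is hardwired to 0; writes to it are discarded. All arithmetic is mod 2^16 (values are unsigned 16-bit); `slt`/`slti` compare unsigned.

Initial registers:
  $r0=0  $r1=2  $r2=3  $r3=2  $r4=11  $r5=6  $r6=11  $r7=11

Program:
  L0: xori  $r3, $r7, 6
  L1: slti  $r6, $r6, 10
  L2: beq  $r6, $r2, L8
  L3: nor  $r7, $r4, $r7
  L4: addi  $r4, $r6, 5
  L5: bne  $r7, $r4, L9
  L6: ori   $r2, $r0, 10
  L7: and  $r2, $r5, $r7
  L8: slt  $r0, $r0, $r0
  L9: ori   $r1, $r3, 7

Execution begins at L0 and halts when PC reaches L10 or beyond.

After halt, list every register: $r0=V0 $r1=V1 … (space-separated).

$r0=0 $r1=15 $r2=10 $r3=13 $r4=5 $r5=6 $r6=0 $r7=65524

PC=0  xori  $r3, $r7, 6      | $r0=0 $r1=2 $r2=3 $r3=13 $r4=11 $r5=6 $r6=11 $r7=11
PC=1  slti  $r6, $r6, 10     | $r0=0 $r1=2 $r2=3 $r3=13 $r4=11 $r5=6 $r6=0 $r7=11
PC=2  beq  $r6, $r2, L8      | $r0=0 $r1=2 $r2=3 $r3=13 $r4=11 $r5=6 $r6=0 $r7=11  [not taken]
PC=3  nor  $r7, $r4, $r7     | $r0=0 $r1=2 $r2=3 $r3=13 $r4=11 $r5=6 $r6=0 $r7=65524
PC=4  addi  $r4, $r6, 5      | $r0=0 $r1=2 $r2=3 $r3=13 $r4=5 $r5=6 $r6=0 $r7=65524
PC=5  bne  $r7, $r4, L9      | $r0=0 $r1=2 $r2=3 $r3=13 $r4=5 $r5=6 $r6=0 $r7=65524  [TAKEN]
PC=6  ori   $r2, $r0, 10     | $r0=0 $r1=2 $r2=10 $r3=13 $r4=5 $r5=6 $r6=0 $r7=65524
PC=9  ori   $r1, $r3, 7      | $r0=0 $r1=15 $r2=10 $r3=13 $r4=5 $r5=6 $r6=0 $r7=65524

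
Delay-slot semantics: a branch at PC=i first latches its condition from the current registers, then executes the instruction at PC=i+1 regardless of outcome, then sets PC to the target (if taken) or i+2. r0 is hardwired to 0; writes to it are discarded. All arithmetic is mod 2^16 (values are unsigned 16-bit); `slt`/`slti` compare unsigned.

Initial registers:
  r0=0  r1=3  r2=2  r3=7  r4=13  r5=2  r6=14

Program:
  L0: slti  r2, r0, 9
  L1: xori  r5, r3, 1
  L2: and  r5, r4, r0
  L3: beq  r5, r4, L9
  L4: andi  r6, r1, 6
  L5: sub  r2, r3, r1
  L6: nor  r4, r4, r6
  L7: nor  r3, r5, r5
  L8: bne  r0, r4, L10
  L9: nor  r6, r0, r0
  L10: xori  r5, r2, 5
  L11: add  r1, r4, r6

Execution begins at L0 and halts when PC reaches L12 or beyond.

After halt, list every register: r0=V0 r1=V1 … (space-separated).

r0=0 r1=65519 r2=4 r3=65535 r4=65520 r5=1 r6=65535

  step pc=0: slti  r2, r0, 9  regs=(0,3,1,7,13,2,14)
  step pc=1: xori  r5, r3, 1  regs=(0,3,1,7,13,6,14)
  step pc=2: and  r5, r4, r0  regs=(0,3,1,7,13,0,14)
  step pc=3: beq  r5, r4, L9  cond=F  regs=(0,3,1,7,13,0,14)
  step pc=4: andi  r6, r1, 6  regs=(0,3,1,7,13,0,2)
  step pc=5: sub  r2, r3, r1  regs=(0,3,4,7,13,0,2)
  step pc=6: nor  r4, r4, r6  regs=(0,3,4,7,65520,0,2)
  step pc=7: nor  r3, r5, r5  regs=(0,3,4,65535,65520,0,2)
  step pc=8: bne  r0, r4, L10  cond=T  regs=(0,3,4,65535,65520,0,2)
  step pc=9: nor  r6, r0, r0  regs=(0,3,4,65535,65520,0,65535)
  step pc=10: xori  r5, r2, 5  regs=(0,3,4,65535,65520,1,65535)
  step pc=11: add  r1, r4, r6  regs=(0,65519,4,65535,65520,1,65535)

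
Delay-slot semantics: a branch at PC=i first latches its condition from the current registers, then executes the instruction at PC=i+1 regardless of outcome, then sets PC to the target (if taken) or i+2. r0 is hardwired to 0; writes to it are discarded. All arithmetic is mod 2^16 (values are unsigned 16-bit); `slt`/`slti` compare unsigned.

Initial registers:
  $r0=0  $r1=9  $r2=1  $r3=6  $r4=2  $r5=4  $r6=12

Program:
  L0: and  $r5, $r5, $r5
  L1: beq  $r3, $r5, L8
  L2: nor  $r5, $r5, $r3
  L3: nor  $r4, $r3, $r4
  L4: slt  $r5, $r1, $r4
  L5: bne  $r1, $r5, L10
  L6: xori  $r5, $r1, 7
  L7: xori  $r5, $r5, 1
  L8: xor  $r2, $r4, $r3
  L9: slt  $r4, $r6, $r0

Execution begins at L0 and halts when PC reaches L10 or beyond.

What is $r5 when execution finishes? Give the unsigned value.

#0 and  $r5, $r5, $r5 ; 0/9/1/6/2/4/12
#1 beq  $r3, $r5, L8 ; 0/9/1/6/2/4/12 ; →fallthru
#2 nor  $r5, $r5, $r3 ; 0/9/1/6/2/65529/12
#3 nor  $r4, $r3, $r4 ; 0/9/1/6/65529/65529/12
#4 slt  $r5, $r1, $r4 ; 0/9/1/6/65529/1/12
#5 bne  $r1, $r5, L10 ; 0/9/1/6/65529/1/12 ; →target
#6 xori  $r5, $r1, 7 ; 0/9/1/6/65529/14/12

14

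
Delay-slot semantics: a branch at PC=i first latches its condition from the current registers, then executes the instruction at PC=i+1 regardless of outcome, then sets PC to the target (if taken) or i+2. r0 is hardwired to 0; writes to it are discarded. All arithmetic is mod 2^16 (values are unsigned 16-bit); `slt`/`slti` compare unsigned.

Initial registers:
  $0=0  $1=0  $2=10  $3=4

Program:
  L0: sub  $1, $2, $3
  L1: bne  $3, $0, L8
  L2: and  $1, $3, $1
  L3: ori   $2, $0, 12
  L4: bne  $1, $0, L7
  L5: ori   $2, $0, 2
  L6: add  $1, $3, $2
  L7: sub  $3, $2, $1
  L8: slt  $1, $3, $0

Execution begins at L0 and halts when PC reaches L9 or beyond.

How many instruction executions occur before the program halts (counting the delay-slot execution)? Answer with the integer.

4

PC=0  sub  $1, $2, $3        | $0=0 $1=6 $2=10 $3=4
PC=1  bne  $3, $0, L8        | $0=0 $1=6 $2=10 $3=4  [TAKEN]
PC=2  and  $1, $3, $1        | $0=0 $1=4 $2=10 $3=4
PC=8  slt  $1, $3, $0        | $0=0 $1=0 $2=10 $3=4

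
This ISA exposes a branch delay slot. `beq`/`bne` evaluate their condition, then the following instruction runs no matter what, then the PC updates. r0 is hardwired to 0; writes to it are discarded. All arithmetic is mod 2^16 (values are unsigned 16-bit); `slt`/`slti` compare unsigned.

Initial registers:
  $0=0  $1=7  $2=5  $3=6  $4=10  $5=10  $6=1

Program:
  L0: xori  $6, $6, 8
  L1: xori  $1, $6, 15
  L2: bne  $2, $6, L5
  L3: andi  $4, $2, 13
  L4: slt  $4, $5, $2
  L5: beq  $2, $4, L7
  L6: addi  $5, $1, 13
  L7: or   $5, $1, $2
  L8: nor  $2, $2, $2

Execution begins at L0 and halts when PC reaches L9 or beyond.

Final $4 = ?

5

  step pc=0: xori  $6, $6, 8  regs=(0,7,5,6,10,10,9)
  step pc=1: xori  $1, $6, 15  regs=(0,6,5,6,10,10,9)
  step pc=2: bne  $2, $6, L5  cond=T  regs=(0,6,5,6,10,10,9)
  step pc=3: andi  $4, $2, 13  regs=(0,6,5,6,5,10,9)
  step pc=5: beq  $2, $4, L7  cond=T  regs=(0,6,5,6,5,10,9)
  step pc=6: addi  $5, $1, 13  regs=(0,6,5,6,5,19,9)
  step pc=7: or   $5, $1, $2  regs=(0,6,5,6,5,7,9)
  step pc=8: nor  $2, $2, $2  regs=(0,6,65530,6,5,7,9)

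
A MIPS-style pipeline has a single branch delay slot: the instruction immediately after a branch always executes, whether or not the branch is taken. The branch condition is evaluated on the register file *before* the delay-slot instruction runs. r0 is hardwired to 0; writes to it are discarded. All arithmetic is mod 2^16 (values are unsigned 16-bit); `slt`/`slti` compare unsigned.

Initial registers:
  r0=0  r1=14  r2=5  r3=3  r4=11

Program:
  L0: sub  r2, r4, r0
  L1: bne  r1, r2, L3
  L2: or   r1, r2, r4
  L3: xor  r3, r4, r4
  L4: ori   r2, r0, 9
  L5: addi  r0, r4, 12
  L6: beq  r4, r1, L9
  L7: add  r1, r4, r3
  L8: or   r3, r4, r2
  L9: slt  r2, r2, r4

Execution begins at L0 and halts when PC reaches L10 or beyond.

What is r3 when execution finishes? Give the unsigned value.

[0] sub  r2, r4, r0  →  {r0:0, r1:14, r2:11, r3:3, r4:11}
[1] bne  r1, r2, L3  →  {r0:0, r1:14, r2:11, r3:3, r4:11}  ⟨branch taken⟩
[2] or   r1, r2, r4  →  {r0:0, r1:11, r2:11, r3:3, r4:11}
[3] xor  r3, r4, r4  →  {r0:0, r1:11, r2:11, r3:0, r4:11}
[4] ori   r2, r0, 9  →  {r0:0, r1:11, r2:9, r3:0, r4:11}
[5] addi  r0, r4, 12  →  {r0:0, r1:11, r2:9, r3:0, r4:11}
[6] beq  r4, r1, L9  →  {r0:0, r1:11, r2:9, r3:0, r4:11}  ⟨branch taken⟩
[7] add  r1, r4, r3  →  {r0:0, r1:11, r2:9, r3:0, r4:11}
[9] slt  r2, r2, r4  →  {r0:0, r1:11, r2:1, r3:0, r4:11}

0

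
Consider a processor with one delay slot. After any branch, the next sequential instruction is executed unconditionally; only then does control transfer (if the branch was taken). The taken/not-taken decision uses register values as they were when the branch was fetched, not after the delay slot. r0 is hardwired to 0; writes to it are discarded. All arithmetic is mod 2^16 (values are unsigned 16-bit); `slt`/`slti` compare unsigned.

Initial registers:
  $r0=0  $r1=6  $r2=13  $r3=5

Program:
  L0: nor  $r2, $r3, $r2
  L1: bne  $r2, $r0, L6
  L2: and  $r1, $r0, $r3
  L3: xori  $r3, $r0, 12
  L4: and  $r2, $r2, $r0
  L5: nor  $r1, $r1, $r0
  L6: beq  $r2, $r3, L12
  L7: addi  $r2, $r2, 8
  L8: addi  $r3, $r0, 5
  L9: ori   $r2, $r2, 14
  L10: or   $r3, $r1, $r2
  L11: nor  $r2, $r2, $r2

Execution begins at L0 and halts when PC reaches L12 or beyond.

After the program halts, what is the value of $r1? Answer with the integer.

0

#0 nor  $r2, $r3, $r2 ; 0/6/65522/5
#1 bne  $r2, $r0, L6 ; 0/6/65522/5 ; →target
#2 and  $r1, $r0, $r3 ; 0/0/65522/5
#6 beq  $r2, $r3, L12 ; 0/0/65522/5 ; →fallthru
#7 addi  $r2, $r2, 8 ; 0/0/65530/5
#8 addi  $r3, $r0, 5 ; 0/0/65530/5
#9 ori   $r2, $r2, 14 ; 0/0/65534/5
#10 or   $r3, $r1, $r2 ; 0/0/65534/65534
#11 nor  $r2, $r2, $r2 ; 0/0/1/65534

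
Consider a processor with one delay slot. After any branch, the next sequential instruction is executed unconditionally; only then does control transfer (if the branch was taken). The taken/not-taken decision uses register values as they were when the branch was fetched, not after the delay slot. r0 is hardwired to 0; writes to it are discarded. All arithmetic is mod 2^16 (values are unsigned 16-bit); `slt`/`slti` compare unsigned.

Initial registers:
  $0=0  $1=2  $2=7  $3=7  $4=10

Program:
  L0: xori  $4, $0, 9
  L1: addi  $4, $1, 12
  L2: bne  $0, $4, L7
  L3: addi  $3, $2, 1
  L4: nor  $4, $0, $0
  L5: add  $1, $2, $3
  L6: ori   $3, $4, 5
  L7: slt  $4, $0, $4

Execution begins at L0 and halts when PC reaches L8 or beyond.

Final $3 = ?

8

  step pc=0: xori  $4, $0, 9  regs=(0,2,7,7,9)
  step pc=1: addi  $4, $1, 12  regs=(0,2,7,7,14)
  step pc=2: bne  $0, $4, L7  cond=T  regs=(0,2,7,7,14)
  step pc=3: addi  $3, $2, 1  regs=(0,2,7,8,14)
  step pc=7: slt  $4, $0, $4  regs=(0,2,7,8,1)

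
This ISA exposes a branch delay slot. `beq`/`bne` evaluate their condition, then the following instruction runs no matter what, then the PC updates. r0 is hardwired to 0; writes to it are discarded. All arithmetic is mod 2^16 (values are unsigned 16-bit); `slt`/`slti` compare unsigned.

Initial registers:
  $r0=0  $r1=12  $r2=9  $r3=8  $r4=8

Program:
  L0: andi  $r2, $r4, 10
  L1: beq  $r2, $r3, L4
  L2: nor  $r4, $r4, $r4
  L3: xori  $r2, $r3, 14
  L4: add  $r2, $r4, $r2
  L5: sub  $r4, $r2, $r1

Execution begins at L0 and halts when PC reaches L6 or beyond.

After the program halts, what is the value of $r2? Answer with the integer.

65535

  step pc=0: andi  $r2, $r4, 10  regs=(0,12,8,8,8)
  step pc=1: beq  $r2, $r3, L4  cond=T  regs=(0,12,8,8,8)
  step pc=2: nor  $r4, $r4, $r4  regs=(0,12,8,8,65527)
  step pc=4: add  $r2, $r4, $r2  regs=(0,12,65535,8,65527)
  step pc=5: sub  $r4, $r2, $r1  regs=(0,12,65535,8,65523)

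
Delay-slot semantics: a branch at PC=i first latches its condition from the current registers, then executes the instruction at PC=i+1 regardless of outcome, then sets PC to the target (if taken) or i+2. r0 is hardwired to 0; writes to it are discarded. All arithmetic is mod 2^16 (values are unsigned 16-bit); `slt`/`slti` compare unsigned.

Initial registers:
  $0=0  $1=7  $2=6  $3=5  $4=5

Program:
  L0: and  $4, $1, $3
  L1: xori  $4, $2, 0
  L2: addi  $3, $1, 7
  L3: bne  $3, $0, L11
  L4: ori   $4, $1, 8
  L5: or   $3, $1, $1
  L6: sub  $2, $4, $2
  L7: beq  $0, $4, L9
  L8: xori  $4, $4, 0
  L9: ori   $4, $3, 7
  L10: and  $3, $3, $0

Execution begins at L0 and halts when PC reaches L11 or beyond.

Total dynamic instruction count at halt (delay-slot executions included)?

5

PC=0  and  $4, $1, $3        | $0=0 $1=7 $2=6 $3=5 $4=5
PC=1  xori  $4, $2, 0        | $0=0 $1=7 $2=6 $3=5 $4=6
PC=2  addi  $3, $1, 7        | $0=0 $1=7 $2=6 $3=14 $4=6
PC=3  bne  $3, $0, L11       | $0=0 $1=7 $2=6 $3=14 $4=6  [TAKEN]
PC=4  ori   $4, $1, 8        | $0=0 $1=7 $2=6 $3=14 $4=15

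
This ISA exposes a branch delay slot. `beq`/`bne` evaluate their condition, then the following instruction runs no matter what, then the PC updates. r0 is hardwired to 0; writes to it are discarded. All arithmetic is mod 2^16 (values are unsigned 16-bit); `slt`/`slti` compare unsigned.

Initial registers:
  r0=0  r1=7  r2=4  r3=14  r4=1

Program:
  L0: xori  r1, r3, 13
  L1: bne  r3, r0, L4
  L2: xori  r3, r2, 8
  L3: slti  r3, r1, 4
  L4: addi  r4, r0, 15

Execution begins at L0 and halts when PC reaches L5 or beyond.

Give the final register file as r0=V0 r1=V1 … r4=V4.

[0] xori  r1, r3, 13  →  {r0:0, r1:3, r2:4, r3:14, r4:1}
[1] bne  r3, r0, L4  →  {r0:0, r1:3, r2:4, r3:14, r4:1}  ⟨branch taken⟩
[2] xori  r3, r2, 8  →  {r0:0, r1:3, r2:4, r3:12, r4:1}
[4] addi  r4, r0, 15  →  {r0:0, r1:3, r2:4, r3:12, r4:15}

r0=0 r1=3 r2=4 r3=12 r4=15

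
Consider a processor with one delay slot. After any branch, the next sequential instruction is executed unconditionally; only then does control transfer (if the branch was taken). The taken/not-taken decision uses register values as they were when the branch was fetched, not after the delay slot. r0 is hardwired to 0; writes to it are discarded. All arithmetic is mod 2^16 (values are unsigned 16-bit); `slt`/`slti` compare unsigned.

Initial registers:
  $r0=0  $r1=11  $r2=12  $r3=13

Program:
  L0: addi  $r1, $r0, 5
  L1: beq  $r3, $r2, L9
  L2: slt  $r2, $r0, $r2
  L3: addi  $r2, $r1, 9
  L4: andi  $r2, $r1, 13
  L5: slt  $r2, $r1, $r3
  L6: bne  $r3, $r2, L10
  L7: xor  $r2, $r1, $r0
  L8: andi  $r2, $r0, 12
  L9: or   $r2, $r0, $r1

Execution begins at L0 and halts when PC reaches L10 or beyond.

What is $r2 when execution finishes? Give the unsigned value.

5

[0] addi  $r1, $r0, 5  →  {$r0:0, $r1:5, $r2:12, $r3:13}
[1] beq  $r3, $r2, L9  →  {$r0:0, $r1:5, $r2:12, $r3:13}  ⟨branch fallthrough⟩
[2] slt  $r2, $r0, $r2  →  {$r0:0, $r1:5, $r2:1, $r3:13}
[3] addi  $r2, $r1, 9  →  {$r0:0, $r1:5, $r2:14, $r3:13}
[4] andi  $r2, $r1, 13  →  {$r0:0, $r1:5, $r2:5, $r3:13}
[5] slt  $r2, $r1, $r3  →  {$r0:0, $r1:5, $r2:1, $r3:13}
[6] bne  $r3, $r2, L10  →  {$r0:0, $r1:5, $r2:1, $r3:13}  ⟨branch taken⟩
[7] xor  $r2, $r1, $r0  →  {$r0:0, $r1:5, $r2:5, $r3:13}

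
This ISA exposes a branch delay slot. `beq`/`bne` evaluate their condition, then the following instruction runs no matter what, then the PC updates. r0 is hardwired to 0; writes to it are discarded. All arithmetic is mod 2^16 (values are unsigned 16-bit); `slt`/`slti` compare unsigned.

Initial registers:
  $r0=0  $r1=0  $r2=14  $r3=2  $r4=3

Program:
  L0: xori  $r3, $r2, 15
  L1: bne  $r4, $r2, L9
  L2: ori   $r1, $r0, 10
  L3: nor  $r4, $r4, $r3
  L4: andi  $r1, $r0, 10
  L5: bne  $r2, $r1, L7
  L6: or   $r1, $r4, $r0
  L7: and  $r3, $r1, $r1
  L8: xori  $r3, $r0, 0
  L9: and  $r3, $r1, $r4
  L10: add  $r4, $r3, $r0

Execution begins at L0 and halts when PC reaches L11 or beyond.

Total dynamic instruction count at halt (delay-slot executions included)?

  step pc=0: xori  $r3, $r2, 15  regs=(0,0,14,1,3)
  step pc=1: bne  $r4, $r2, L9  cond=T  regs=(0,0,14,1,3)
  step pc=2: ori   $r1, $r0, 10  regs=(0,10,14,1,3)
  step pc=9: and  $r3, $r1, $r4  regs=(0,10,14,2,3)
  step pc=10: add  $r4, $r3, $r0  regs=(0,10,14,2,2)

5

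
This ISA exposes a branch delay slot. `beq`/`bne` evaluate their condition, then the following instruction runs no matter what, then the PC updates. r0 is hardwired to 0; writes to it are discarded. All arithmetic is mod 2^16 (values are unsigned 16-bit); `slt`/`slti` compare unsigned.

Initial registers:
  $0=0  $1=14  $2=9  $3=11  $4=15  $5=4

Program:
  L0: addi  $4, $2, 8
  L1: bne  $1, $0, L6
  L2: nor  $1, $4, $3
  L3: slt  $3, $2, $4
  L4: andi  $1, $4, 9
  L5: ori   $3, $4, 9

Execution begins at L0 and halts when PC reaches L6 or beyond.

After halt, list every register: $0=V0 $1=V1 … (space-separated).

  step pc=0: addi  $4, $2, 8  regs=(0,14,9,11,17,4)
  step pc=1: bne  $1, $0, L6  cond=T  regs=(0,14,9,11,17,4)
  step pc=2: nor  $1, $4, $3  regs=(0,65508,9,11,17,4)

$0=0 $1=65508 $2=9 $3=11 $4=17 $5=4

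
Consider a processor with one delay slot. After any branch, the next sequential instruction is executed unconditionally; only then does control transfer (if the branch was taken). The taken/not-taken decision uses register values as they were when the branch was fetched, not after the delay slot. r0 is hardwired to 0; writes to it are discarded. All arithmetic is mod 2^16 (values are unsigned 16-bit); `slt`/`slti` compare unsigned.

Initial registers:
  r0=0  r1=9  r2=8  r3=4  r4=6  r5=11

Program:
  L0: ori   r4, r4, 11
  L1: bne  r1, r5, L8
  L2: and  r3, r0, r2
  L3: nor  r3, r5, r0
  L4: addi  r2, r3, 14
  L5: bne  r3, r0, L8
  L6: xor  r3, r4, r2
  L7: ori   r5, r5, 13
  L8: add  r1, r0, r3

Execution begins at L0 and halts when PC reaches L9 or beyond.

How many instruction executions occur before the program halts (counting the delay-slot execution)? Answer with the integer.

4

[0] ori   r4, r4, 11  →  {r0:0, r1:9, r2:8, r3:4, r4:15, r5:11}
[1] bne  r1, r5, L8  →  {r0:0, r1:9, r2:8, r3:4, r4:15, r5:11}  ⟨branch taken⟩
[2] and  r3, r0, r2  →  {r0:0, r1:9, r2:8, r3:0, r4:15, r5:11}
[8] add  r1, r0, r3  →  {r0:0, r1:0, r2:8, r3:0, r4:15, r5:11}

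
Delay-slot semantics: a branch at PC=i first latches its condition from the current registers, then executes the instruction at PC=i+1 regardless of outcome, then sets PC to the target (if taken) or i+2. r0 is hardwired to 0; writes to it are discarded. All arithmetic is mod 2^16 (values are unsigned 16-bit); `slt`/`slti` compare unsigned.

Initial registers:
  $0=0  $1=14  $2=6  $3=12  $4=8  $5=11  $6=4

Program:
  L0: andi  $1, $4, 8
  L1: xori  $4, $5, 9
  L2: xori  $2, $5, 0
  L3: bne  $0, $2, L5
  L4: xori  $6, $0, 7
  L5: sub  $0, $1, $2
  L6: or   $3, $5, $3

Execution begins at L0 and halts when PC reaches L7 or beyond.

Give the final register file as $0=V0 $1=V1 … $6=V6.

$0=0 $1=8 $2=11 $3=15 $4=2 $5=11 $6=7

[0] andi  $1, $4, 8  →  {$0:0, $1:8, $2:6, $3:12, $4:8, $5:11, $6:4}
[1] xori  $4, $5, 9  →  {$0:0, $1:8, $2:6, $3:12, $4:2, $5:11, $6:4}
[2] xori  $2, $5, 0  →  {$0:0, $1:8, $2:11, $3:12, $4:2, $5:11, $6:4}
[3] bne  $0, $2, L5  →  {$0:0, $1:8, $2:11, $3:12, $4:2, $5:11, $6:4}  ⟨branch taken⟩
[4] xori  $6, $0, 7  →  {$0:0, $1:8, $2:11, $3:12, $4:2, $5:11, $6:7}
[5] sub  $0, $1, $2  →  {$0:0, $1:8, $2:11, $3:12, $4:2, $5:11, $6:7}
[6] or   $3, $5, $3  →  {$0:0, $1:8, $2:11, $3:15, $4:2, $5:11, $6:7}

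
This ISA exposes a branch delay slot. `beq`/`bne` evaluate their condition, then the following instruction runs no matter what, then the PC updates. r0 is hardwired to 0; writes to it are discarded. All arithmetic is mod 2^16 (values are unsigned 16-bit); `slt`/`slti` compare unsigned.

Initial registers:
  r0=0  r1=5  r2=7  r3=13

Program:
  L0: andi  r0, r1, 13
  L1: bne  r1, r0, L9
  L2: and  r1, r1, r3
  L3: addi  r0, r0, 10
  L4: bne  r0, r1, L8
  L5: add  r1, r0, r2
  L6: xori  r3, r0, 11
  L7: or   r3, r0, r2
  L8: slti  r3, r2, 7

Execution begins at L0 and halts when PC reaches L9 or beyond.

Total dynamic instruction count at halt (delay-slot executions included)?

[0] andi  r0, r1, 13  →  {r0:0, r1:5, r2:7, r3:13}
[1] bne  r1, r0, L9  →  {r0:0, r1:5, r2:7, r3:13}  ⟨branch taken⟩
[2] and  r1, r1, r3  →  {r0:0, r1:5, r2:7, r3:13}

3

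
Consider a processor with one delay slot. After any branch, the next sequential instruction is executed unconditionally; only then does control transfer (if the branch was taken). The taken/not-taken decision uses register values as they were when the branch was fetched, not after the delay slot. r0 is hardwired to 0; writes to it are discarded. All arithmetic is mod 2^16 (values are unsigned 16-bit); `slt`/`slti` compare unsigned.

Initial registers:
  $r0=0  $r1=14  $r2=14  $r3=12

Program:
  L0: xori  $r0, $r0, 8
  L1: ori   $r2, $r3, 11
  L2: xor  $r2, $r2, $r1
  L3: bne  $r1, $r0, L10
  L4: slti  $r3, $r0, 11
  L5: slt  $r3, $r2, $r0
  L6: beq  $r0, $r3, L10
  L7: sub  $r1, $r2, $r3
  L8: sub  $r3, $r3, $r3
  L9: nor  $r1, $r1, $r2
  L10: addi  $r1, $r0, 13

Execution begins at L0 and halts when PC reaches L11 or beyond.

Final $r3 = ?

  step pc=0: xori  $r0, $r0, 8  regs=(0,14,14,12)
  step pc=1: ori   $r2, $r3, 11  regs=(0,14,15,12)
  step pc=2: xor  $r2, $r2, $r1  regs=(0,14,1,12)
  step pc=3: bne  $r1, $r0, L10  cond=T  regs=(0,14,1,12)
  step pc=4: slti  $r3, $r0, 11  regs=(0,14,1,1)
  step pc=10: addi  $r1, $r0, 13  regs=(0,13,1,1)

1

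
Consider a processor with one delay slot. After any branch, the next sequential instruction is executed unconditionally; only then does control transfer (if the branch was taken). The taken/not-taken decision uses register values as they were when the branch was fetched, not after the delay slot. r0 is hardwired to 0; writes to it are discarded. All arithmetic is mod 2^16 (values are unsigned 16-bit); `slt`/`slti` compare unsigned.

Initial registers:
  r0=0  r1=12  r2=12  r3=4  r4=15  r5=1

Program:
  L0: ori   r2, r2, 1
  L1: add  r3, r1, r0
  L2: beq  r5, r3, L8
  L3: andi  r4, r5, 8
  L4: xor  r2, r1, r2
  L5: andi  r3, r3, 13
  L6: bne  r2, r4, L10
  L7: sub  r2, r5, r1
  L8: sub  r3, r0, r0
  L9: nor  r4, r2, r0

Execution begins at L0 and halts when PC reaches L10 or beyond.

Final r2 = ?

65525

#0 ori   r2, r2, 1 ; 0/12/13/4/15/1
#1 add  r3, r1, r0 ; 0/12/13/12/15/1
#2 beq  r5, r3, L8 ; 0/12/13/12/15/1 ; →fallthru
#3 andi  r4, r5, 8 ; 0/12/13/12/0/1
#4 xor  r2, r1, r2 ; 0/12/1/12/0/1
#5 andi  r3, r3, 13 ; 0/12/1/12/0/1
#6 bne  r2, r4, L10 ; 0/12/1/12/0/1 ; →target
#7 sub  r2, r5, r1 ; 0/12/65525/12/0/1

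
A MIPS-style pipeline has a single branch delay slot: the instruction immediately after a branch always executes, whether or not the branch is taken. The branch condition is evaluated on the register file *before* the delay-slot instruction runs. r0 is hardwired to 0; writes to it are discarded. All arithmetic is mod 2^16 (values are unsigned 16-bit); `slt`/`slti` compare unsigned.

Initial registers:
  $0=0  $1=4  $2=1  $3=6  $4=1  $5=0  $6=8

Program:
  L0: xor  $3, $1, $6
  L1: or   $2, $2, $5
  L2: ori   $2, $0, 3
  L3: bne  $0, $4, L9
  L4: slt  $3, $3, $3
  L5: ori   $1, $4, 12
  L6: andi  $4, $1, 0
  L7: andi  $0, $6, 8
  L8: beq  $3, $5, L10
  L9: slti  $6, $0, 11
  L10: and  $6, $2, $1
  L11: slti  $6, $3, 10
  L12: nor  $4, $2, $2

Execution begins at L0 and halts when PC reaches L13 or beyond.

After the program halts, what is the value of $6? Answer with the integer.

1

  step pc=0: xor  $3, $1, $6  regs=(0,4,1,12,1,0,8)
  step pc=1: or   $2, $2, $5  regs=(0,4,1,12,1,0,8)
  step pc=2: ori   $2, $0, 3  regs=(0,4,3,12,1,0,8)
  step pc=3: bne  $0, $4, L9  cond=T  regs=(0,4,3,12,1,0,8)
  step pc=4: slt  $3, $3, $3  regs=(0,4,3,0,1,0,8)
  step pc=9: slti  $6, $0, 11  regs=(0,4,3,0,1,0,1)
  step pc=10: and  $6, $2, $1  regs=(0,4,3,0,1,0,0)
  step pc=11: slti  $6, $3, 10  regs=(0,4,3,0,1,0,1)
  step pc=12: nor  $4, $2, $2  regs=(0,4,3,0,65532,0,1)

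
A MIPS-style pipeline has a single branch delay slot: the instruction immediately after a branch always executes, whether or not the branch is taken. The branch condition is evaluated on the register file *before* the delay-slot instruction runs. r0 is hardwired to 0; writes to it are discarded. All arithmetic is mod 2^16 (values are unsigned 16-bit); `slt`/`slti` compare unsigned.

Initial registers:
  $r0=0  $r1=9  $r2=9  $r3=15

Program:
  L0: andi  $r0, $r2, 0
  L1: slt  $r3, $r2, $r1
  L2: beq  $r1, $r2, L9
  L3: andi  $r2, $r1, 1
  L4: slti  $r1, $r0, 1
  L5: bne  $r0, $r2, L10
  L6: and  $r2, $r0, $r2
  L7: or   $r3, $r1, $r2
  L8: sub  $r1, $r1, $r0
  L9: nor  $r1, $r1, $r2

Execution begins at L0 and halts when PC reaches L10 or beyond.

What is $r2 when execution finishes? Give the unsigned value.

[0] andi  $r0, $r2, 0  →  {$r0:0, $r1:9, $r2:9, $r3:15}
[1] slt  $r3, $r2, $r1  →  {$r0:0, $r1:9, $r2:9, $r3:0}
[2] beq  $r1, $r2, L9  →  {$r0:0, $r1:9, $r2:9, $r3:0}  ⟨branch taken⟩
[3] andi  $r2, $r1, 1  →  {$r0:0, $r1:9, $r2:1, $r3:0}
[9] nor  $r1, $r1, $r2  →  {$r0:0, $r1:65526, $r2:1, $r3:0}

1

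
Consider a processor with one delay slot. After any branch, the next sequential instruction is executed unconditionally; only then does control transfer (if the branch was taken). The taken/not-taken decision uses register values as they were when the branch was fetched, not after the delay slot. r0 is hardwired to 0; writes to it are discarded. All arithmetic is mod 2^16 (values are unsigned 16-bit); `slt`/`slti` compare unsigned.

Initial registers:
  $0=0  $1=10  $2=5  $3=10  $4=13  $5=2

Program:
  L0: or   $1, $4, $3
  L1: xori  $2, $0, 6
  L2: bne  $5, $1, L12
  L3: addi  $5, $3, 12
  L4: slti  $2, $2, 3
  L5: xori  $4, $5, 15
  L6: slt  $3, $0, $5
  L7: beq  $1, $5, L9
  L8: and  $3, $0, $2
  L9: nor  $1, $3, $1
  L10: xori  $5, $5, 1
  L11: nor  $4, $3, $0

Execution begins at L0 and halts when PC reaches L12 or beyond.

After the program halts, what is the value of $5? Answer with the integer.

#0 or   $1, $4, $3 ; 0/15/5/10/13/2
#1 xori  $2, $0, 6 ; 0/15/6/10/13/2
#2 bne  $5, $1, L12 ; 0/15/6/10/13/2 ; →target
#3 addi  $5, $3, 12 ; 0/15/6/10/13/22

22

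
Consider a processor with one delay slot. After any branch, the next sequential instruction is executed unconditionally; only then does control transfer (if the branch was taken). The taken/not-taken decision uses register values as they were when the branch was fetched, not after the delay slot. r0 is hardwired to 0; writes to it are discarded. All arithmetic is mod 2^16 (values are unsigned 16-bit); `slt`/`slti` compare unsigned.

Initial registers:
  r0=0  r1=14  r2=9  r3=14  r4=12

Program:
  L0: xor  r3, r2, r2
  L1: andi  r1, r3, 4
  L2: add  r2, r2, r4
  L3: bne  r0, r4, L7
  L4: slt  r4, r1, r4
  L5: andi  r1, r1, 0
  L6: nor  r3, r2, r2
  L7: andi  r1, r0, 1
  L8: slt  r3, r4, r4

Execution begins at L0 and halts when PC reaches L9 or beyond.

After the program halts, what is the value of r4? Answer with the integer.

1

#0 xor  r3, r2, r2 ; 0/14/9/0/12
#1 andi  r1, r3, 4 ; 0/0/9/0/12
#2 add  r2, r2, r4 ; 0/0/21/0/12
#3 bne  r0, r4, L7 ; 0/0/21/0/12 ; →target
#4 slt  r4, r1, r4 ; 0/0/21/0/1
#7 andi  r1, r0, 1 ; 0/0/21/0/1
#8 slt  r3, r4, r4 ; 0/0/21/0/1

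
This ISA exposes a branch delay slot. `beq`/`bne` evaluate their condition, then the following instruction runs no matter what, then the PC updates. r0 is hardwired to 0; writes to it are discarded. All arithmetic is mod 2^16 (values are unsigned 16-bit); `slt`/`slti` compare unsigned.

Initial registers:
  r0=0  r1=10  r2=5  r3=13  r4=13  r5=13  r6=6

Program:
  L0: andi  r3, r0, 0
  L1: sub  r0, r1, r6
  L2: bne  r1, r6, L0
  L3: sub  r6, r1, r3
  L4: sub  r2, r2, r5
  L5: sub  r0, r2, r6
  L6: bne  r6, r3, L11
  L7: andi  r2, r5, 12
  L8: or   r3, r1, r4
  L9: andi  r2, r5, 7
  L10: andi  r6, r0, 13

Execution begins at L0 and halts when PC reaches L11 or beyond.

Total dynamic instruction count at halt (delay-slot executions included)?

#0 andi  r3, r0, 0 ; 0/10/5/0/13/13/6
#1 sub  r0, r1, r6 ; 0/10/5/0/13/13/6
#2 bne  r1, r6, L0 ; 0/10/5/0/13/13/6 ; →target
#3 sub  r6, r1, r3 ; 0/10/5/0/13/13/10
#0 andi  r3, r0, 0 ; 0/10/5/0/13/13/10
#1 sub  r0, r1, r6 ; 0/10/5/0/13/13/10
#2 bne  r1, r6, L0 ; 0/10/5/0/13/13/10 ; →fallthru
#3 sub  r6, r1, r3 ; 0/10/5/0/13/13/10
#4 sub  r2, r2, r5 ; 0/10/65528/0/13/13/10
#5 sub  r0, r2, r6 ; 0/10/65528/0/13/13/10
#6 bne  r6, r3, L11 ; 0/10/65528/0/13/13/10 ; →target
#7 andi  r2, r5, 12 ; 0/10/12/0/13/13/10

12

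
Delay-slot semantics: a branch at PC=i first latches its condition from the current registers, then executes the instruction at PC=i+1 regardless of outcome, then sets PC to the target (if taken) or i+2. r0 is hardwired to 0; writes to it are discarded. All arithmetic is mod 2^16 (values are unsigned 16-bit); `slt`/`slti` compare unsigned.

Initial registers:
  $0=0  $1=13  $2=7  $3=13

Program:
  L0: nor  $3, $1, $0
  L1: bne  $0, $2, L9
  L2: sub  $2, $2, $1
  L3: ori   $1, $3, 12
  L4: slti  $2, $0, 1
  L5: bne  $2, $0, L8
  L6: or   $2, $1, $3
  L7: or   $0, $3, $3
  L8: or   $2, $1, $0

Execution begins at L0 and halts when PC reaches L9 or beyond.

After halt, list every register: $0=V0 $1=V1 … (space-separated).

$0=0 $1=13 $2=65530 $3=65522

  step pc=0: nor  $3, $1, $0  regs=(0,13,7,65522)
  step pc=1: bne  $0, $2, L9  cond=T  regs=(0,13,7,65522)
  step pc=2: sub  $2, $2, $1  regs=(0,13,65530,65522)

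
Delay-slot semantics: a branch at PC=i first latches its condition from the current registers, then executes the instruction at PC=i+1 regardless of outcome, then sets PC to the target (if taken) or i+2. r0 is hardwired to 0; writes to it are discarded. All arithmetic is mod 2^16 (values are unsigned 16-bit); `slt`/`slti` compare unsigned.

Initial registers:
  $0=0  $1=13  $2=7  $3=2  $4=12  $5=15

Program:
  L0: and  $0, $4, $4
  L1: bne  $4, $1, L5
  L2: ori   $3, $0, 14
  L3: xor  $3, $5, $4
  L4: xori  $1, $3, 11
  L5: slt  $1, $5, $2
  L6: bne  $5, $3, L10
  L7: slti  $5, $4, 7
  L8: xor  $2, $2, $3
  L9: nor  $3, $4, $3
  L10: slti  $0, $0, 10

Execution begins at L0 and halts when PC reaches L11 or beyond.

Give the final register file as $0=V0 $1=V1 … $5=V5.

[0] and  $0, $4, $4  →  {$0:0, $1:13, $2:7, $3:2, $4:12, $5:15}
[1] bne  $4, $1, L5  →  {$0:0, $1:13, $2:7, $3:2, $4:12, $5:15}  ⟨branch taken⟩
[2] ori   $3, $0, 14  →  {$0:0, $1:13, $2:7, $3:14, $4:12, $5:15}
[5] slt  $1, $5, $2  →  {$0:0, $1:0, $2:7, $3:14, $4:12, $5:15}
[6] bne  $5, $3, L10  →  {$0:0, $1:0, $2:7, $3:14, $4:12, $5:15}  ⟨branch taken⟩
[7] slti  $5, $4, 7  →  {$0:0, $1:0, $2:7, $3:14, $4:12, $5:0}
[10] slti  $0, $0, 10  →  {$0:0, $1:0, $2:7, $3:14, $4:12, $5:0}

$0=0 $1=0 $2=7 $3=14 $4=12 $5=0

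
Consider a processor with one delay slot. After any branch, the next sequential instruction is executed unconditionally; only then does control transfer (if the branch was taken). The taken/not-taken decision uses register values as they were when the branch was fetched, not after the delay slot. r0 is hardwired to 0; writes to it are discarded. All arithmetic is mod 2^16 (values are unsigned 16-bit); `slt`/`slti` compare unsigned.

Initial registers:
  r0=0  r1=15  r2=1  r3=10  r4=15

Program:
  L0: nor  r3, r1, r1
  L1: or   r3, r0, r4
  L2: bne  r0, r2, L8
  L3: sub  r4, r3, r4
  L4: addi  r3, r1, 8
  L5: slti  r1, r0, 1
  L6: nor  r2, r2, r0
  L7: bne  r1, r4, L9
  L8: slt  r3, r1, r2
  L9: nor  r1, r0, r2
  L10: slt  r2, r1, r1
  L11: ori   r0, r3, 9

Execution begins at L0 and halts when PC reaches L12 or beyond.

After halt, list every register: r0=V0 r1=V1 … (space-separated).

r0=0 r1=65534 r2=0 r3=0 r4=0

#0 nor  r3, r1, r1 ; 0/15/1/65520/15
#1 or   r3, r0, r4 ; 0/15/1/15/15
#2 bne  r0, r2, L8 ; 0/15/1/15/15 ; →target
#3 sub  r4, r3, r4 ; 0/15/1/15/0
#8 slt  r3, r1, r2 ; 0/15/1/0/0
#9 nor  r1, r0, r2 ; 0/65534/1/0/0
#10 slt  r2, r1, r1 ; 0/65534/0/0/0
#11 ori   r0, r3, 9 ; 0/65534/0/0/0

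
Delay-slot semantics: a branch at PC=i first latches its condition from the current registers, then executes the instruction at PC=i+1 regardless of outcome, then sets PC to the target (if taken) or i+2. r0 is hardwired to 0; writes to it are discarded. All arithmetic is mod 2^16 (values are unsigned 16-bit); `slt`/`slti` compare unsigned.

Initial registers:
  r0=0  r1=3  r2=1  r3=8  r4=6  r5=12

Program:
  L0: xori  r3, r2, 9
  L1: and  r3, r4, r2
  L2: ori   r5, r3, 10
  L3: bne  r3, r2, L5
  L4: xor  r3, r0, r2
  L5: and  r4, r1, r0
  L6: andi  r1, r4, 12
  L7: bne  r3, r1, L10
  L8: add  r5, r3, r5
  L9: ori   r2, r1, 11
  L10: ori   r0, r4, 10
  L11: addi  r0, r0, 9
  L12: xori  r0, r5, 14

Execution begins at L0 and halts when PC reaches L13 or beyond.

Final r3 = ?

1

#0 xori  r3, r2, 9 ; 0/3/1/8/6/12
#1 and  r3, r4, r2 ; 0/3/1/0/6/12
#2 ori   r5, r3, 10 ; 0/3/1/0/6/10
#3 bne  r3, r2, L5 ; 0/3/1/0/6/10 ; →target
#4 xor  r3, r0, r2 ; 0/3/1/1/6/10
#5 and  r4, r1, r0 ; 0/3/1/1/0/10
#6 andi  r1, r4, 12 ; 0/0/1/1/0/10
#7 bne  r3, r1, L10 ; 0/0/1/1/0/10 ; →target
#8 add  r5, r3, r5 ; 0/0/1/1/0/11
#10 ori   r0, r4, 10 ; 0/0/1/1/0/11
#11 addi  r0, r0, 9 ; 0/0/1/1/0/11
#12 xori  r0, r5, 14 ; 0/0/1/1/0/11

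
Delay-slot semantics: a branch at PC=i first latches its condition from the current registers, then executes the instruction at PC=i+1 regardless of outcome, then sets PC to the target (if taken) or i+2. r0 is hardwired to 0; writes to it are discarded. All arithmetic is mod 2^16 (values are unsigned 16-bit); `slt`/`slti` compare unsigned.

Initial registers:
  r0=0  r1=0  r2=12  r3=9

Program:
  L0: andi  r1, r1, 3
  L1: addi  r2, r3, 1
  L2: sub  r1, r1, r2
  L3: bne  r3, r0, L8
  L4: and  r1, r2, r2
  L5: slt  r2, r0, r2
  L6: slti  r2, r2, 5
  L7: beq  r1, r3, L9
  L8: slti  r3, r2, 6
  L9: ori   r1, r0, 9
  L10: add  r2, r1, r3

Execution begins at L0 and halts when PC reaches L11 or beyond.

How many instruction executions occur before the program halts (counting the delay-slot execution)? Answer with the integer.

8

[0] andi  r1, r1, 3  →  {r0:0, r1:0, r2:12, r3:9}
[1] addi  r2, r3, 1  →  {r0:0, r1:0, r2:10, r3:9}
[2] sub  r1, r1, r2  →  {r0:0, r1:65526, r2:10, r3:9}
[3] bne  r3, r0, L8  →  {r0:0, r1:65526, r2:10, r3:9}  ⟨branch taken⟩
[4] and  r1, r2, r2  →  {r0:0, r1:10, r2:10, r3:9}
[8] slti  r3, r2, 6  →  {r0:0, r1:10, r2:10, r3:0}
[9] ori   r1, r0, 9  →  {r0:0, r1:9, r2:10, r3:0}
[10] add  r2, r1, r3  →  {r0:0, r1:9, r2:9, r3:0}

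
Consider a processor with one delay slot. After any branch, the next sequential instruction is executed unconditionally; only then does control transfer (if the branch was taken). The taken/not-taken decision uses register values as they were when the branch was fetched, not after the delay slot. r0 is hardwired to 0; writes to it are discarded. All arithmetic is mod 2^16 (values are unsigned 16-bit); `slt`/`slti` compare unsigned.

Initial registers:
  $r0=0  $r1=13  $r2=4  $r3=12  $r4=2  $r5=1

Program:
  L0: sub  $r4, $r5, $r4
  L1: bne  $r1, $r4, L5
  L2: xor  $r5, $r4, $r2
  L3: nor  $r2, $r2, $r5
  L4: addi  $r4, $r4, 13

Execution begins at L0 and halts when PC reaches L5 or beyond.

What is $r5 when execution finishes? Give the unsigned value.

65531

[0] sub  $r4, $r5, $r4  →  {$r0:0, $r1:13, $r2:4, $r3:12, $r4:65535, $r5:1}
[1] bne  $r1, $r4, L5  →  {$r0:0, $r1:13, $r2:4, $r3:12, $r4:65535, $r5:1}  ⟨branch taken⟩
[2] xor  $r5, $r4, $r2  →  {$r0:0, $r1:13, $r2:4, $r3:12, $r4:65535, $r5:65531}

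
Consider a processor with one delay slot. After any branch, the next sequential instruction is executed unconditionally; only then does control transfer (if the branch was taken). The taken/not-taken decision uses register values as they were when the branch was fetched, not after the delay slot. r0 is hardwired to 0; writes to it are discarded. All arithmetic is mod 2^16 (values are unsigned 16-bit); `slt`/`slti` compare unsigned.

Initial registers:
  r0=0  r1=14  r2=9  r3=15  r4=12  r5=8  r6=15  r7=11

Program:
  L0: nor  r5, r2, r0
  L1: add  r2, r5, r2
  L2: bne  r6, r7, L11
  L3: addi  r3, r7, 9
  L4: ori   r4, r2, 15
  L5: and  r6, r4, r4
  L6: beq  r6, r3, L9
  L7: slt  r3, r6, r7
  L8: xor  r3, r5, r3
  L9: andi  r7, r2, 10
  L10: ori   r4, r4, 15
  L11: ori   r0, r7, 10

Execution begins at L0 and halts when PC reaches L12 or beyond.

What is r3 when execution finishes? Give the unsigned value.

20

  step pc=0: nor  r5, r2, r0  regs=(0,14,9,15,12,65526,15,11)
  step pc=1: add  r2, r5, r2  regs=(0,14,65535,15,12,65526,15,11)
  step pc=2: bne  r6, r7, L11  cond=T  regs=(0,14,65535,15,12,65526,15,11)
  step pc=3: addi  r3, r7, 9  regs=(0,14,65535,20,12,65526,15,11)
  step pc=11: ori   r0, r7, 10  regs=(0,14,65535,20,12,65526,15,11)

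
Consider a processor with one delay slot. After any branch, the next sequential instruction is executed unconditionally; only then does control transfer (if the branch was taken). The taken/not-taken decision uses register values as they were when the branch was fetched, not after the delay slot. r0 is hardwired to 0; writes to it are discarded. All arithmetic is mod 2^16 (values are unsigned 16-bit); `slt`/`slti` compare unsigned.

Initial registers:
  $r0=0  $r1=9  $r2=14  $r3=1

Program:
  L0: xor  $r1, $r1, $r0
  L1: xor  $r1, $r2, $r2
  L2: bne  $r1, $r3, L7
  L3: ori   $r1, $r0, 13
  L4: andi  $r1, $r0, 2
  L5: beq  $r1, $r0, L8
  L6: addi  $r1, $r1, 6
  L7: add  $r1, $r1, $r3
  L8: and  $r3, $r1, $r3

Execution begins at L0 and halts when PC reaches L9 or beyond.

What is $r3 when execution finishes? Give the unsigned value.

0

#0 xor  $r1, $r1, $r0 ; 0/9/14/1
#1 xor  $r1, $r2, $r2 ; 0/0/14/1
#2 bne  $r1, $r3, L7 ; 0/0/14/1 ; →target
#3 ori   $r1, $r0, 13 ; 0/13/14/1
#7 add  $r1, $r1, $r3 ; 0/14/14/1
#8 and  $r3, $r1, $r3 ; 0/14/14/0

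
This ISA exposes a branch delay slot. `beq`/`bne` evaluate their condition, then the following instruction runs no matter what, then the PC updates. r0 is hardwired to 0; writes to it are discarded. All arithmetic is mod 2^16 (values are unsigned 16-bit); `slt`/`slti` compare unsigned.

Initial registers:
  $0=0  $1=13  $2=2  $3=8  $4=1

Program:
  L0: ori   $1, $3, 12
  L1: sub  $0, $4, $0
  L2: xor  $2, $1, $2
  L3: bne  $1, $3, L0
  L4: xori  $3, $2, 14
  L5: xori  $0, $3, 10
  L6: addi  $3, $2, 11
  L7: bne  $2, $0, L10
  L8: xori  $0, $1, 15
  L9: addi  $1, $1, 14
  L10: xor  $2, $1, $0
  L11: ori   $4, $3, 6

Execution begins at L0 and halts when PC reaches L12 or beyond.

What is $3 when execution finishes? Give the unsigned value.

[0] ori   $1, $3, 12  →  {$0:0, $1:12, $2:2, $3:8, $4:1}
[1] sub  $0, $4, $0  →  {$0:0, $1:12, $2:2, $3:8, $4:1}
[2] xor  $2, $1, $2  →  {$0:0, $1:12, $2:14, $3:8, $4:1}
[3] bne  $1, $3, L0  →  {$0:0, $1:12, $2:14, $3:8, $4:1}  ⟨branch taken⟩
[4] xori  $3, $2, 14  →  {$0:0, $1:12, $2:14, $3:0, $4:1}
[0] ori   $1, $3, 12  →  {$0:0, $1:12, $2:14, $3:0, $4:1}
[1] sub  $0, $4, $0  →  {$0:0, $1:12, $2:14, $3:0, $4:1}
[2] xor  $2, $1, $2  →  {$0:0, $1:12, $2:2, $3:0, $4:1}
[3] bne  $1, $3, L0  →  {$0:0, $1:12, $2:2, $3:0, $4:1}  ⟨branch taken⟩
[4] xori  $3, $2, 14  →  {$0:0, $1:12, $2:2, $3:12, $4:1}
[0] ori   $1, $3, 12  →  {$0:0, $1:12, $2:2, $3:12, $4:1}
[1] sub  $0, $4, $0  →  {$0:0, $1:12, $2:2, $3:12, $4:1}
[2] xor  $2, $1, $2  →  {$0:0, $1:12, $2:14, $3:12, $4:1}
[3] bne  $1, $3, L0  →  {$0:0, $1:12, $2:14, $3:12, $4:1}  ⟨branch fallthrough⟩
[4] xori  $3, $2, 14  →  {$0:0, $1:12, $2:14, $3:0, $4:1}
[5] xori  $0, $3, 10  →  {$0:0, $1:12, $2:14, $3:0, $4:1}
[6] addi  $3, $2, 11  →  {$0:0, $1:12, $2:14, $3:25, $4:1}
[7] bne  $2, $0, L10  →  {$0:0, $1:12, $2:14, $3:25, $4:1}  ⟨branch taken⟩
[8] xori  $0, $1, 15  →  {$0:0, $1:12, $2:14, $3:25, $4:1}
[10] xor  $2, $1, $0  →  {$0:0, $1:12, $2:12, $3:25, $4:1}
[11] ori   $4, $3, 6  →  {$0:0, $1:12, $2:12, $3:25, $4:31}

25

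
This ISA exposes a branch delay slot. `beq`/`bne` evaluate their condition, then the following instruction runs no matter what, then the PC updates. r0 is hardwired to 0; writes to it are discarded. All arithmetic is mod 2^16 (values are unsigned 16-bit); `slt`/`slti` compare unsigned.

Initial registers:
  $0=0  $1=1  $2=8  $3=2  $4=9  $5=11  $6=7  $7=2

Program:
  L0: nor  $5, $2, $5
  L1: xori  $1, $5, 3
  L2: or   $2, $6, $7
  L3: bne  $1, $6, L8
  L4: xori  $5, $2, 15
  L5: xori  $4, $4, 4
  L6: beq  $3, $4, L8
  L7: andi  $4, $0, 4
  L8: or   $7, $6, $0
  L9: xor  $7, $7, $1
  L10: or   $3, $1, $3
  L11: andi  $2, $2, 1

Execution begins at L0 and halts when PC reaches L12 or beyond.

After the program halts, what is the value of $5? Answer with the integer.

8

[0] nor  $5, $2, $5  →  {$0:0, $1:1, $2:8, $3:2, $4:9, $5:65524, $6:7, $7:2}
[1] xori  $1, $5, 3  →  {$0:0, $1:65527, $2:8, $3:2, $4:9, $5:65524, $6:7, $7:2}
[2] or   $2, $6, $7  →  {$0:0, $1:65527, $2:7, $3:2, $4:9, $5:65524, $6:7, $7:2}
[3] bne  $1, $6, L8  →  {$0:0, $1:65527, $2:7, $3:2, $4:9, $5:65524, $6:7, $7:2}  ⟨branch taken⟩
[4] xori  $5, $2, 15  →  {$0:0, $1:65527, $2:7, $3:2, $4:9, $5:8, $6:7, $7:2}
[8] or   $7, $6, $0  →  {$0:0, $1:65527, $2:7, $3:2, $4:9, $5:8, $6:7, $7:7}
[9] xor  $7, $7, $1  →  {$0:0, $1:65527, $2:7, $3:2, $4:9, $5:8, $6:7, $7:65520}
[10] or   $3, $1, $3  →  {$0:0, $1:65527, $2:7, $3:65527, $4:9, $5:8, $6:7, $7:65520}
[11] andi  $2, $2, 1  →  {$0:0, $1:65527, $2:1, $3:65527, $4:9, $5:8, $6:7, $7:65520}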